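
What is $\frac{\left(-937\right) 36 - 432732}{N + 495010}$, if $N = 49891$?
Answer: $- \frac{466464}{544901} \approx -0.85605$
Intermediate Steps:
$\frac{\left(-937\right) 36 - 432732}{N + 495010} = \frac{\left(-937\right) 36 - 432732}{49891 + 495010} = \frac{-33732 - 432732}{544901} = \left(-466464\right) \frac{1}{544901} = - \frac{466464}{544901}$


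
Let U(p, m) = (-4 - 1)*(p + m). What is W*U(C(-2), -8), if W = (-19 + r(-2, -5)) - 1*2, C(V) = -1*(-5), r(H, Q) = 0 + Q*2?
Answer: -465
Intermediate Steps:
r(H, Q) = 2*Q (r(H, Q) = 0 + 2*Q = 2*Q)
C(V) = 5
U(p, m) = -5*m - 5*p (U(p, m) = -5*(m + p) = -5*m - 5*p)
W = -31 (W = (-19 + 2*(-5)) - 1*2 = (-19 - 10) - 2 = -29 - 2 = -31)
W*U(C(-2), -8) = -31*(-5*(-8) - 5*5) = -31*(40 - 25) = -31*15 = -465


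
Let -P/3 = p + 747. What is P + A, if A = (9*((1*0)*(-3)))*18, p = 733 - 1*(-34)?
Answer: -4542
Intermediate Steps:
p = 767 (p = 733 + 34 = 767)
P = -4542 (P = -3*(767 + 747) = -3*1514 = -4542)
A = 0 (A = (9*(0*(-3)))*18 = (9*0)*18 = 0*18 = 0)
P + A = -4542 + 0 = -4542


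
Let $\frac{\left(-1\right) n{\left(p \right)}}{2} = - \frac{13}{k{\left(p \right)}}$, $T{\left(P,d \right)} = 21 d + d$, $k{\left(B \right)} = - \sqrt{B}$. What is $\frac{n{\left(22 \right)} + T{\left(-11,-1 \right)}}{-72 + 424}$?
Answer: $- \frac{1}{16} - \frac{13 \sqrt{22}}{3872} \approx -0.078248$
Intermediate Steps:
$T{\left(P,d \right)} = 22 d$
$n{\left(p \right)} = - \frac{26}{\sqrt{p}}$ ($n{\left(p \right)} = - 2 \left(- \frac{13}{\left(-1\right) \sqrt{p}}\right) = - 2 \left(- 13 \left(- \frac{1}{\sqrt{p}}\right)\right) = - 2 \frac{13}{\sqrt{p}} = - \frac{26}{\sqrt{p}}$)
$\frac{n{\left(22 \right)} + T{\left(-11,-1 \right)}}{-72 + 424} = \frac{- \frac{26}{\sqrt{22}} + 22 \left(-1\right)}{-72 + 424} = \frac{- 26 \frac{\sqrt{22}}{22} - 22}{352} = \left(- \frac{13 \sqrt{22}}{11} - 22\right) \frac{1}{352} = \left(-22 - \frac{13 \sqrt{22}}{11}\right) \frac{1}{352} = - \frac{1}{16} - \frac{13 \sqrt{22}}{3872}$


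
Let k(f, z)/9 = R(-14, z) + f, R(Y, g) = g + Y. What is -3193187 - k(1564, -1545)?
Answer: -3193232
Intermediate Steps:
R(Y, g) = Y + g
k(f, z) = -126 + 9*f + 9*z (k(f, z) = 9*((-14 + z) + f) = 9*(-14 + f + z) = -126 + 9*f + 9*z)
-3193187 - k(1564, -1545) = -3193187 - (-126 + 9*1564 + 9*(-1545)) = -3193187 - (-126 + 14076 - 13905) = -3193187 - 1*45 = -3193187 - 45 = -3193232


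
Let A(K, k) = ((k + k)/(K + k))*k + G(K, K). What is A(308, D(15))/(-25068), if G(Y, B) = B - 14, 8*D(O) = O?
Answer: -971843/82858096 ≈ -0.011729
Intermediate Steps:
D(O) = O/8
G(Y, B) = -14 + B
A(K, k) = -14 + K + 2*k²/(K + k) (A(K, k) = ((k + k)/(K + k))*k + (-14 + K) = ((2*k)/(K + k))*k + (-14 + K) = (2*k/(K + k))*k + (-14 + K) = 2*k²/(K + k) + (-14 + K) = -14 + K + 2*k²/(K + k))
A(308, D(15))/(-25068) = ((2*((⅛)*15)² + 308*(-14 + 308) + ((⅛)*15)*(-14 + 308))/(308 + (⅛)*15))/(-25068) = ((2*(15/8)² + 308*294 + (15/8)*294)/(308 + 15/8))*(-1/25068) = ((2*(225/64) + 90552 + 2205/4)/(2479/8))*(-1/25068) = (8*(225/32 + 90552 + 2205/4)/2479)*(-1/25068) = ((8/2479)*(2915529/32))*(-1/25068) = (2915529/9916)*(-1/25068) = -971843/82858096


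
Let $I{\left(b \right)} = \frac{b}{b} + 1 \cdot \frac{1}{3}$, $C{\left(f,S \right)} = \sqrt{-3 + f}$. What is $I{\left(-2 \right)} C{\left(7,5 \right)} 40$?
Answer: $\frac{320}{3} \approx 106.67$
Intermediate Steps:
$I{\left(b \right)} = \frac{4}{3}$ ($I{\left(b \right)} = 1 + 1 \cdot \frac{1}{3} = 1 + \frac{1}{3} = \frac{4}{3}$)
$I{\left(-2 \right)} C{\left(7,5 \right)} 40 = \frac{4 \sqrt{-3 + 7}}{3} \cdot 40 = \frac{4 \sqrt{4}}{3} \cdot 40 = \frac{4}{3} \cdot 2 \cdot 40 = \frac{8}{3} \cdot 40 = \frac{320}{3}$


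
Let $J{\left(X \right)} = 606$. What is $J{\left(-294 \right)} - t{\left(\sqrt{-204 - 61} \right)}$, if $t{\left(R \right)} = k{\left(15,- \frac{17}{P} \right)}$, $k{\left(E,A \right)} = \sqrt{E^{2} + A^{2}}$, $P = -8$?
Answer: $606 - \frac{\sqrt{14689}}{8} \approx 590.85$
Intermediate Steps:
$k{\left(E,A \right)} = \sqrt{A^{2} + E^{2}}$
$t{\left(R \right)} = \frac{\sqrt{14689}}{8}$ ($t{\left(R \right)} = \sqrt{\left(- \frac{17}{-8}\right)^{2} + 15^{2}} = \sqrt{\left(\left(-17\right) \left(- \frac{1}{8}\right)\right)^{2} + 225} = \sqrt{\left(\frac{17}{8}\right)^{2} + 225} = \sqrt{\frac{289}{64} + 225} = \sqrt{\frac{14689}{64}} = \frac{\sqrt{14689}}{8}$)
$J{\left(-294 \right)} - t{\left(\sqrt{-204 - 61} \right)} = 606 - \frac{\sqrt{14689}}{8}$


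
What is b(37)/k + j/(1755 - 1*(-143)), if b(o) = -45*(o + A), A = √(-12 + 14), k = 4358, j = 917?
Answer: 209029/2067871 - 45*√2/4358 ≈ 0.086481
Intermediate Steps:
A = √2 ≈ 1.4142
b(o) = -45*o - 45*√2 (b(o) = -45*(o + √2) = -45*o - 45*√2)
b(37)/k + j/(1755 - 1*(-143)) = (-45*37 - 45*√2)/4358 + 917/(1755 - 1*(-143)) = (-1665 - 45*√2)*(1/4358) + 917/(1755 + 143) = (-1665/4358 - 45*√2/4358) + 917/1898 = 209029/2067871 - 45*√2/4358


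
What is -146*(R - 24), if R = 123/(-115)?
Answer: 420918/115 ≈ 3660.2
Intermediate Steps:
R = -123/115 (R = 123*(-1/115) = -123/115 ≈ -1.0696)
-146*(R - 24) = -146*(-123/115 - 24) = -146*(-2883/115) = 420918/115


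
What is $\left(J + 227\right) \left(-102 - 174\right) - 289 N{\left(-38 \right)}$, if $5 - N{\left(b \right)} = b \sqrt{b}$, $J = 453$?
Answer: $-189125 - 10982 i \sqrt{38} \approx -1.8913 \cdot 10^{5} - 67698.0 i$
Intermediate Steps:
$N{\left(b \right)} = 5 - b^{\frac{3}{2}}$ ($N{\left(b \right)} = 5 - b \sqrt{b} = 5 - b^{\frac{3}{2}}$)
$\left(J + 227\right) \left(-102 - 174\right) - 289 N{\left(-38 \right)} = \left(453 + 227\right) \left(-102 - 174\right) - 289 \left(5 - \left(-38\right)^{\frac{3}{2}}\right) = 680 \left(-276\right) - 289 \left(5 - - 38 i \sqrt{38}\right) = -187680 - 289 \left(5 + 38 i \sqrt{38}\right) = -187680 - \left(1445 + 10982 i \sqrt{38}\right) = -189125 - 10982 i \sqrt{38}$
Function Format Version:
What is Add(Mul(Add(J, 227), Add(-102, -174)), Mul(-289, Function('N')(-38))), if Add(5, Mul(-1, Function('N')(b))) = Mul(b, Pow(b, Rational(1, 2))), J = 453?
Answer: Add(-189125, Mul(-10982, I, Pow(38, Rational(1, 2)))) ≈ Add(-1.8913e+5, Mul(-67698., I))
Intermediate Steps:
Function('N')(b) = Add(5, Mul(-1, Pow(b, Rational(3, 2)))) (Function('N')(b) = Add(5, Mul(-1, Mul(b, Pow(b, Rational(1, 2))))) = Add(5, Mul(-1, Pow(b, Rational(3, 2)))))
Add(Mul(Add(J, 227), Add(-102, -174)), Mul(-289, Function('N')(-38))) = Add(Mul(Add(453, 227), Add(-102, -174)), Mul(-289, Add(5, Mul(-1, Pow(-38, Rational(3, 2)))))) = Add(Mul(680, -276), Mul(-289, Add(5, Mul(-1, Mul(-38, I, Pow(38, Rational(1, 2))))))) = Add(-187680, Mul(-289, Add(5, Mul(38, I, Pow(38, Rational(1, 2)))))) = Add(-187680, Add(-1445, Mul(-10982, I, Pow(38, Rational(1, 2))))) = Add(-189125, Mul(-10982, I, Pow(38, Rational(1, 2))))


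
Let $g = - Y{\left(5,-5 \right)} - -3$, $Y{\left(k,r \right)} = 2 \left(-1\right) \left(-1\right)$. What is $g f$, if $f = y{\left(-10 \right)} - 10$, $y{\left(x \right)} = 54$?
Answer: $44$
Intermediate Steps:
$Y{\left(k,r \right)} = 2$ ($Y{\left(k,r \right)} = \left(-2\right) \left(-1\right) = 2$)
$g = 1$ ($g = \left(-1\right) 2 - -3 = -2 + 3 = 1$)
$f = 44$ ($f = 54 - 10 = 44$)
$g f = 1 \cdot 44 = 44$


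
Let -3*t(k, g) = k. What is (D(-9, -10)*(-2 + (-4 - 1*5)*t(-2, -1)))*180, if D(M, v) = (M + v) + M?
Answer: 40320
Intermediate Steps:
t(k, g) = -k/3
D(M, v) = v + 2*M
(D(-9, -10)*(-2 + (-4 - 1*5)*t(-2, -1)))*180 = ((-10 + 2*(-9))*(-2 + (-4 - 1*5)*(-1/3*(-2))))*180 = ((-10 - 18)*(-2 + (-4 - 5)*(2/3)))*180 = -28*(-2 - 9*2/3)*180 = -28*(-2 - 6)*180 = -28*(-8)*180 = 224*180 = 40320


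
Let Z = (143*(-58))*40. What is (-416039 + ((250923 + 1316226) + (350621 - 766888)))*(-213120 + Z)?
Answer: -400401253840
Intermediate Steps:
Z = -331760 (Z = -8294*40 = -331760)
(-416039 + ((250923 + 1316226) + (350621 - 766888)))*(-213120 + Z) = (-416039 + ((250923 + 1316226) + (350621 - 766888)))*(-213120 - 331760) = (-416039 + (1567149 - 416267))*(-544880) = (-416039 + 1150882)*(-544880) = 734843*(-544880) = -400401253840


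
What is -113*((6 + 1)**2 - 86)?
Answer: 4181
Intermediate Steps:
-113*((6 + 1)**2 - 86) = -113*(7**2 - 86) = -113*(49 - 86) = -113*(-37) = 4181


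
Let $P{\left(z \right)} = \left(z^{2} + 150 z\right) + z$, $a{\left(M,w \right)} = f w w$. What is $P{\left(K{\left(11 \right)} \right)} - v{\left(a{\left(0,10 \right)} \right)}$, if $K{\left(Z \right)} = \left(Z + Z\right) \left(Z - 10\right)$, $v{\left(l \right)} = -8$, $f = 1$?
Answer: $3814$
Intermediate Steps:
$a{\left(M,w \right)} = w^{2}$ ($a{\left(M,w \right)} = 1 w w = w w = w^{2}$)
$K{\left(Z \right)} = 2 Z \left(-10 + Z\right)$
$P{\left(z \right)} = z^{2} + 151 z$
$P{\left(K{\left(11 \right)} \right)} - v{\left(a{\left(0,10 \right)} \right)} = 2 \cdot 11 \left(-10 + 11\right) \left(151 + 2 \cdot 11 \left(-10 + 11\right)\right) - -8 = 2 \cdot 11 \cdot 1 \left(151 + 2 \cdot 11 \cdot 1\right) + 8 = 22 \left(151 + 22\right) + 8 = 22 \cdot 173 + 8 = 3806 + 8 = 3814$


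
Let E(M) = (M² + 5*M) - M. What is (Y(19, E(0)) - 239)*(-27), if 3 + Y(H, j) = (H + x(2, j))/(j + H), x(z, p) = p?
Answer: 6507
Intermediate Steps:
E(M) = M² + 4*M
Y(H, j) = -2 (Y(H, j) = -3 + (H + j)/(j + H) = -3 + (H + j)/(H + j) = -3 + 1 = -2)
(Y(19, E(0)) - 239)*(-27) = (-2 - 239)*(-27) = -241*(-27) = 6507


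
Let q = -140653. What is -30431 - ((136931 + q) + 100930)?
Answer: -127639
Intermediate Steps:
-30431 - ((136931 + q) + 100930) = -30431 - ((136931 - 140653) + 100930) = -30431 - (-3722 + 100930) = -30431 - 1*97208 = -30431 - 97208 = -127639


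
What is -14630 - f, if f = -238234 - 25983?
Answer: 249587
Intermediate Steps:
f = -264217
-14630 - f = -14630 - 1*(-264217) = -14630 + 264217 = 249587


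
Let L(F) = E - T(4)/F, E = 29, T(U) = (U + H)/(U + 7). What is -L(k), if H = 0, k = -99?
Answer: -31585/1089 ≈ -29.004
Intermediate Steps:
T(U) = U/(7 + U) (T(U) = (U + 0)/(U + 7) = U/(7 + U))
L(F) = 29 - 4/(11*F) (L(F) = 29 - 4/(7 + 4)/F = 29 - 4/11/F = 29 - 4*(1/11)/F = 29 - 4/(11*F))
-L(k) = -(29 - 4/11/(-99)) = -(29 - 4/11*(-1/99)) = -(29 + 4/1089) = -1*31585/1089 = -31585/1089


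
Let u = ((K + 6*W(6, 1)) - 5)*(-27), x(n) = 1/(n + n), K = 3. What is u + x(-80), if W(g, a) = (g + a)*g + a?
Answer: -1105921/160 ≈ -6912.0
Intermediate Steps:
W(g, a) = a + g*(a + g) (W(g, a) = (a + g)*g + a = g*(a + g) + a = a + g*(a + g))
x(n) = 1/(2*n)
u = -6912 (u = ((3 + 6*(1 + 6² + 1*6)) - 5)*(-27) = ((3 + 6*(1 + 36 + 6)) - 5)*(-27) = ((3 + 6*43) - 5)*(-27) = ((3 + 258) - 5)*(-27) = (261 - 5)*(-27) = 256*(-27) = -6912)
u + x(-80) = -6912 + (½)/(-80) = -6912 + (½)*(-1/80) = -6912 - 1/160 = -1105921/160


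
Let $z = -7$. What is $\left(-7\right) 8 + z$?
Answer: $-63$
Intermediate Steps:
$\left(-7\right) 8 + z = \left(-7\right) 8 - 7 = -56 - 7 = -63$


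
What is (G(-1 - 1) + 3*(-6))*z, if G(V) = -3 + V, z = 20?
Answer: -460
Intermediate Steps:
(G(-1 - 1) + 3*(-6))*z = ((-3 + (-1 - 1)) + 3*(-6))*20 = ((-3 - 2) - 18)*20 = (-5 - 18)*20 = -23*20 = -460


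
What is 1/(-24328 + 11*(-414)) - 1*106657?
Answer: -3080467475/28882 ≈ -1.0666e+5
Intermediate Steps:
1/(-24328 + 11*(-414)) - 1*106657 = 1/(-24328 - 4554) - 106657 = 1/(-28882) - 106657 = -1/28882 - 106657 = -3080467475/28882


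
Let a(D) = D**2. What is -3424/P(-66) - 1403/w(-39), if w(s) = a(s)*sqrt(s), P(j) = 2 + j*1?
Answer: 107/2 + 1403*I*sqrt(39)/59319 ≈ 53.5 + 0.14771*I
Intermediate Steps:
P(j) = 2 + j
w(s) = s**(5/2) (w(s) = s**2*sqrt(s) = s**(5/2))
-3424/P(-66) - 1403/w(-39) = -3424/(2 - 66) - 1403*(-I*sqrt(39)/59319) = -3424/(-64) - 1403*(-I*sqrt(39)/59319) = -3424*(-1/64) - (-1403)*I*sqrt(39)/59319 = 107/2 + 1403*I*sqrt(39)/59319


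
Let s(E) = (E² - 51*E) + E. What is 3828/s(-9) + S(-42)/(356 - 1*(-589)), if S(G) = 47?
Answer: 404713/55755 ≈ 7.2588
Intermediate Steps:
s(E) = E² - 50*E
3828/s(-9) + S(-42)/(356 - 1*(-589)) = 3828/((-9*(-50 - 9))) + 47/(356 - 1*(-589)) = 3828/((-9*(-59))) + 47/(356 + 589) = 3828/531 + 47/945 = 3828*(1/531) + 47*(1/945) = 1276/177 + 47/945 = 404713/55755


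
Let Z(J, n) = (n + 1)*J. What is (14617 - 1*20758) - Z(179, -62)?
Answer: 4778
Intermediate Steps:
Z(J, n) = J*(1 + n) (Z(J, n) = (1 + n)*J = J*(1 + n))
(14617 - 1*20758) - Z(179, -62) = (14617 - 1*20758) - 179*(1 - 62) = (14617 - 20758) - 179*(-61) = -6141 - 1*(-10919) = -6141 + 10919 = 4778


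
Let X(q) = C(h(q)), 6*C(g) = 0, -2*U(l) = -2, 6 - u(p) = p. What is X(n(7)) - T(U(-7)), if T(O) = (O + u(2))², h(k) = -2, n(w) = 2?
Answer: -25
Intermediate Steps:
u(p) = 6 - p
U(l) = 1 (U(l) = -½*(-2) = 1)
C(g) = 0 (C(g) = (⅙)*0 = 0)
X(q) = 0
T(O) = (4 + O)² (T(O) = (O + (6 - 1*2))² = (O + (6 - 2))² = (O + 4)² = (4 + O)²)
X(n(7)) - T(U(-7)) = 0 - (4 + 1)² = 0 - 1*5² = 0 - 1*25 = 0 - 25 = -25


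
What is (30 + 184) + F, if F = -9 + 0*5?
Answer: 205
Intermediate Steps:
F = -9 (F = -9 + 0 = -9)
(30 + 184) + F = (30 + 184) - 9 = 214 - 9 = 205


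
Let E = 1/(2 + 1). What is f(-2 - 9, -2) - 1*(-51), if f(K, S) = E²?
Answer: 460/9 ≈ 51.111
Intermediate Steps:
E = ⅓ (E = 1/3 = ⅓ ≈ 0.33333)
f(K, S) = ⅑ (f(K, S) = (⅓)² = ⅑)
f(-2 - 9, -2) - 1*(-51) = ⅑ - 1*(-51) = ⅑ + 51 = 460/9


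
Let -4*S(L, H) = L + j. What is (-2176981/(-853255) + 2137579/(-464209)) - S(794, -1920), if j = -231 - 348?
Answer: 81905756626961/1584354601180 ≈ 51.697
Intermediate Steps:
j = -579
S(L, H) = 579/4 - L/4 (S(L, H) = -(L - 579)/4 = -(-579 + L)/4 = 579/4 - L/4)
(-2176981/(-853255) + 2137579/(-464209)) - S(794, -1920) = (-2176981/(-853255) + 2137579/(-464209)) - (579/4 - ¼*794) = (-2176981*(-1/853255) + 2137579*(-1/464209)) - (579/4 - 397/2) = (2176981/853255 - 2137579/464209) - 1*(-215/4) = -813325796616/396088650295 + 215/4 = 81905756626961/1584354601180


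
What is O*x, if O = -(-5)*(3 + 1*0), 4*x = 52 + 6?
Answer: 435/2 ≈ 217.50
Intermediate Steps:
x = 29/2 (x = (52 + 6)/4 = (1/4)*58 = 29/2 ≈ 14.500)
O = 15 (O = -(-5)*(3 + 0) = -(-5)*3 = -5*(-3) = 15)
O*x = 15*(29/2) = 435/2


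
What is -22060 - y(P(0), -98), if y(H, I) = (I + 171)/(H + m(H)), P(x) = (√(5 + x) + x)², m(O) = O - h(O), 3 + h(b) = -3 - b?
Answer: -463333/21 ≈ -22063.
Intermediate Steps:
h(b) = -6 - b (h(b) = -3 + (-3 - b) = -6 - b)
m(O) = 6 + 2*O (m(O) = O - (-6 - O) = O + (6 + O) = 6 + 2*O)
P(x) = (x + √(5 + x))²
y(H, I) = (171 + I)/(6 + 3*H) (y(H, I) = (I + 171)/(H + (6 + 2*H)) = (171 + I)/(6 + 3*H))
-22060 - y(P(0), -98) = -22060 - (171 - 98)/(3*(2 + (0 + √(5 + 0))²)) = -22060 - 73/(3*(2 + (0 + √5)²)) = -22060 - 73/(3*(2 + (√5)²)) = -22060 - 73/(3*(2 + 5)) = -22060 - 73/(3*7) = -22060 - 1*73/21 = -22060 - 73/21 = -463333/21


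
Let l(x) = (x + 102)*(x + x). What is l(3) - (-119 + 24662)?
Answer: -23913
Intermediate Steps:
l(x) = 2*x*(102 + x) (l(x) = (102 + x)*(2*x) = 2*x*(102 + x))
l(3) - (-119 + 24662) = 2*3*(102 + 3) - (-119 + 24662) = 2*3*105 - 1*24543 = 630 - 24543 = -23913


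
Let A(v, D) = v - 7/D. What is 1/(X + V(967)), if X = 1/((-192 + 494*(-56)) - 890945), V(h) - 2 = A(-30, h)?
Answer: -888480567/24883888450 ≈ -0.035705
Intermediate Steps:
V(h) = -28 - 7/h (V(h) = 2 + (-30 - 7/h) = -28 - 7/h)
X = -1/918801 (X = 1/((-192 - 27664) - 890945) = 1/(-27856 - 890945) = 1/(-918801) = -1/918801 ≈ -1.0884e-6)
1/(X + V(967)) = 1/(-1/918801 + (-28 - 7/967)) = 1/(-1/918801 - 27083/967) = 1/(-24883888450/888480567) = -888480567/24883888450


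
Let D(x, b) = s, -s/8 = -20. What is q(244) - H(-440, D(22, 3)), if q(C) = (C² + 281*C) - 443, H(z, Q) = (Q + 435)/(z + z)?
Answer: 22467751/176 ≈ 1.2766e+5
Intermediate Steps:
s = 160 (s = -8*(-20) = 160)
D(x, b) = 160
H(z, Q) = (435 + Q)/(2*z) (H(z, Q) = (435 + Q)/((2*z)) = (435 + Q)*(1/(2*z)) = (435 + Q)/(2*z))
q(C) = -443 + C² + 281*C
q(244) - H(-440, D(22, 3)) = (-443 + 244² + 281*244) - (435 + 160)/(2*(-440)) = (-443 + 59536 + 68564) - (-1)*595/(2*440) = 127657 - 1*(-119/176) = 127657 + 119/176 = 22467751/176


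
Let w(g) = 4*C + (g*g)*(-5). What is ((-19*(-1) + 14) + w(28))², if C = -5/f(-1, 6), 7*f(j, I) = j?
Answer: 14040009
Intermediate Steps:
f(j, I) = j/7
C = 35 (C = -5/((⅐)*(-1)) = -5/(-⅐) = -5*(-7) = 35)
w(g) = 140 - 5*g² (w(g) = 4*35 + (g*g)*(-5) = 140 + g²*(-5) = 140 - 5*g²)
((-19*(-1) + 14) + w(28))² = ((-19*(-1) + 14) + (140 - 5*28²))² = ((19 + 14) + (140 - 5*784))² = (33 + (140 - 3920))² = (33 - 3780)² = (-3747)² = 14040009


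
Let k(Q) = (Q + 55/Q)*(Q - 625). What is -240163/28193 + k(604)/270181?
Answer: -210738291925/24603190436 ≈ -8.5655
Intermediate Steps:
k(Q) = (-625 + Q)*(Q + 55/Q) (k(Q) = (Q + 55/Q)*(-625 + Q) = (-625 + Q)*(Q + 55/Q))
-240163/28193 + k(604)/270181 = -240163/28193 + (55 + 604**2 - 34375/604 - 625*604)/270181 = -240163*1/28193 + (55 + 364816 - 34375*1/604 - 377500)*(1/270181) = -21833/2563 + (55 + 364816 - 34375/604 - 377500)*(1/270181) = -21833/2563 - 7662291/604*1/270181 = -21833/2563 - 450723/9599372 = -210738291925/24603190436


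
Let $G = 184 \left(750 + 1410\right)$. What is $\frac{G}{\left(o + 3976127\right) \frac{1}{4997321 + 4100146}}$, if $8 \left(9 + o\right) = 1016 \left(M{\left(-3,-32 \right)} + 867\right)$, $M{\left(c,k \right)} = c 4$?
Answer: $\frac{3615697284480}{4084703} \approx 8.8518 \cdot 10^{5}$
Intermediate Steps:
$M{\left(c,k \right)} = 4 c$
$G = 397440$ ($G = 184 \cdot 2160 = 397440$)
$o = 108576$ ($o = -9 + \frac{1016 \left(4 \left(-3\right) + 867\right)}{8} = -9 + \frac{1016 \left(-12 + 867\right)}{8} = -9 + \frac{1016 \cdot 855}{8} = -9 + \frac{1}{8} \cdot 868680 = -9 + 108585 = 108576$)
$\frac{G}{\left(o + 3976127\right) \frac{1}{4997321 + 4100146}} = \frac{397440}{\left(108576 + 3976127\right) \frac{1}{4997321 + 4100146}} = \frac{397440}{4084703 \cdot \frac{1}{9097467}} = \frac{397440}{\frac{4084703}{9097467}} = 397440 \cdot \frac{9097467}{4084703} = \frac{3615697284480}{4084703}$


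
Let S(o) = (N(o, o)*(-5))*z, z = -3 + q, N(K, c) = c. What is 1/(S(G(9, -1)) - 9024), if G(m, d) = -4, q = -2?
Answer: -1/9124 ≈ -0.00010960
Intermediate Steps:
z = -5 (z = -3 - 2 = -5)
S(o) = 25*o (S(o) = (o*(-5))*(-5) = -5*o*(-5) = 25*o)
1/(S(G(9, -1)) - 9024) = 1/(25*(-4) - 9024) = 1/(-100 - 9024) = 1/(-9124) = -1/9124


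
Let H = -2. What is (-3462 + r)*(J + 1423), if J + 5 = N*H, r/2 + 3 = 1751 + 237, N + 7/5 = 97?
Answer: 3116072/5 ≈ 6.2321e+5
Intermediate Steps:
N = 478/5 (N = -7/5 + 97 = 478/5 ≈ 95.600)
r = 3970 (r = -6 + 2*(1751 + 237) = -6 + 2*1988 = -6 + 3976 = 3970)
J = -981/5 (J = -5 + (478/5)*(-2) = -5 - 956/5 = -981/5 ≈ -196.20)
(-3462 + r)*(J + 1423) = (-3462 + 3970)*(-981/5 + 1423) = 508*(6134/5) = 3116072/5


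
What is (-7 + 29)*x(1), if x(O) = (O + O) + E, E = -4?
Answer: -44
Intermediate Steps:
x(O) = -4 + 2*O (x(O) = (O + O) - 4 = 2*O - 4 = -4 + 2*O)
(-7 + 29)*x(1) = (-7 + 29)*(-4 + 2*1) = 22*(-4 + 2) = 22*(-2) = -44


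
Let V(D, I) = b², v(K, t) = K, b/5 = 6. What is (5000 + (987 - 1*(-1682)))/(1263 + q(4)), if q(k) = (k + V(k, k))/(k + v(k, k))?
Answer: 7669/1376 ≈ 5.5734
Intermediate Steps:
b = 30 (b = 5*6 = 30)
V(D, I) = 900 (V(D, I) = 30² = 900)
q(k) = (900 + k)/(2*k) (q(k) = (k + 900)/(k + k) = (900 + k)/((2*k)) = (900 + k)*(1/(2*k)) = (900 + k)/(2*k))
(5000 + (987 - 1*(-1682)))/(1263 + q(4)) = (5000 + (987 - 1*(-1682)))/(1263 + (½)*(900 + 4)/4) = (5000 + (987 + 1682))/(1263 + (½)*(¼)*904) = (5000 + 2669)/(1263 + 113) = 7669/1376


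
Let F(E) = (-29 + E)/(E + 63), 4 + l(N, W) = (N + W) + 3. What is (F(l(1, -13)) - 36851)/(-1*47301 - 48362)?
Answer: 921296/2391575 ≈ 0.38523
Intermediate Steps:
l(N, W) = -1 + N + W (l(N, W) = -4 + ((N + W) + 3) = -4 + (3 + N + W) = -1 + N + W)
F(E) = (-29 + E)/(63 + E)
(F(l(1, -13)) - 36851)/(-1*47301 - 48362) = ((-29 + (-1 + 1 - 13))/(63 + (-1 + 1 - 13)) - 36851)/(-1*47301 - 48362) = ((-29 - 13)/(63 - 13) - 36851)/(-47301 - 48362) = (-42/50 - 36851)/(-95663) = ((1/50)*(-42) - 36851)*(-1/95663) = (-21/25 - 36851)*(-1/95663) = -921296/25*(-1/95663) = 921296/2391575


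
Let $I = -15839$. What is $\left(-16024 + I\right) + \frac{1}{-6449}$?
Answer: $- \frac{205484488}{6449} \approx -31863.0$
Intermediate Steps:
$\left(-16024 + I\right) + \frac{1}{-6449} = \left(-16024 - 15839\right) + \frac{1}{-6449} = -31863 - \frac{1}{6449} = - \frac{205484488}{6449}$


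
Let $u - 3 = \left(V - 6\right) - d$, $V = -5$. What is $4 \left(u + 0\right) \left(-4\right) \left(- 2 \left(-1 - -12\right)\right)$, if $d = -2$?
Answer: $-2112$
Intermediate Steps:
$u = -6$ ($u = 3 - 9 = -6$)
$4 \left(u + 0\right) \left(-4\right) \left(- 2 \left(-1 - -12\right)\right) = 4 \left(-6 + 0\right) \left(-4\right) \left(- 2 \left(-1 - -12\right)\right) = 4 \left(\left(-6\right) \left(-4\right)\right) \left(- 2 \left(-1 + 12\right)\right) = 4 \cdot 24 \left(\left(-2\right) 11\right) = 96 \left(-22\right) = -2112$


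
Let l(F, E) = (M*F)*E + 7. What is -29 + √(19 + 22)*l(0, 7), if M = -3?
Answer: -29 + 7*√41 ≈ 15.822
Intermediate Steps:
l(F, E) = 7 - 3*E*F (l(F, E) = (-3*F)*E + 7 = -3*E*F + 7 = 7 - 3*E*F)
-29 + √(19 + 22)*l(0, 7) = -29 + √(19 + 22)*(7 - 3*7*0) = -29 + √41*(7 + 0) = -29 + √41*7 = -29 + 7*√41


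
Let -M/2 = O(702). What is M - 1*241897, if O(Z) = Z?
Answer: -243301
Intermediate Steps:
M = -1404 (M = -2*702 = -1404)
M - 1*241897 = -1404 - 1*241897 = -1404 - 241897 = -243301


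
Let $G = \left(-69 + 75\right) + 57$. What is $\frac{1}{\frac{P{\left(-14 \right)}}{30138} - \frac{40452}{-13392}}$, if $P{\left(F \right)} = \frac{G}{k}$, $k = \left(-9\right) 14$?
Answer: $\frac{1401417}{4233110} \approx 0.33106$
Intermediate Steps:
$G = 63$ ($G = 6 + 57 = 63$)
$k = -126$
$P{\left(F \right)} = - \frac{1}{2}$ ($P{\left(F \right)} = \frac{63}{-126} = 63 \left(- \frac{1}{126}\right) = - \frac{1}{2}$)
$\frac{1}{\frac{P{\left(-14 \right)}}{30138} - \frac{40452}{-13392}} = \frac{1}{- \frac{1}{2 \cdot 30138} - \frac{40452}{-13392}} = \frac{1}{\left(- \frac{1}{2}\right) \frac{1}{30138} - - \frac{3371}{1116}} = \frac{1}{- \frac{1}{60276} + \frac{3371}{1116}} = \frac{1}{\frac{4233110}{1401417}} = \frac{1401417}{4233110}$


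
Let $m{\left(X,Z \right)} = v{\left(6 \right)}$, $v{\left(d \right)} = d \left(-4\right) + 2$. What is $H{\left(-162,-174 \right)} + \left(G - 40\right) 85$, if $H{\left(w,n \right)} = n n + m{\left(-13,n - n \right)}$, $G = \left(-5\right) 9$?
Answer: $23029$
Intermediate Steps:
$G = -45$
$v{\left(d \right)} = 2 - 4 d$ ($v{\left(d \right)} = - 4 d + 2 = 2 - 4 d$)
$m{\left(X,Z \right)} = -22$ ($m{\left(X,Z \right)} = 2 - 24 = -22$)
$H{\left(w,n \right)} = -22 + n^{2}$ ($H{\left(w,n \right)} = n n - 22 = n^{2} - 22 = -22 + n^{2}$)
$H{\left(-162,-174 \right)} + \left(G - 40\right) 85 = \left(-22 + \left(-174\right)^{2}\right) + \left(-45 - 40\right) 85 = \left(-22 + 30276\right) - 7225 = 30254 - 7225 = 23029$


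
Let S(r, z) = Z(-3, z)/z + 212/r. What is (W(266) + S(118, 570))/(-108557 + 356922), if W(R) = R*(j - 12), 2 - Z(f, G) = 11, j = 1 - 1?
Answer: -35762357/2784171650 ≈ -0.012845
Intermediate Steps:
j = 0
Z(f, G) = -9 (Z(f, G) = 2 - 1*11 = 2 - 11 = -9)
S(r, z) = -9/z + 212/r
W(R) = -12*R (W(R) = R*(0 - 12) = R*(-12) = -12*R)
(W(266) + S(118, 570))/(-108557 + 356922) = (-12*266 + (-9/570 + 212/118))/(-108557 + 356922) = (-3192 + (-9*1/570 + 212*(1/118)))/248365 = (-3192 + (-3/190 + 106/59))*(1/248365) = (-3192 + 19963/11210)*(1/248365) = -35762357/11210*1/248365 = -35762357/2784171650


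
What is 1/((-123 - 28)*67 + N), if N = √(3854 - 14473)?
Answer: -10117/102364308 - I*√10619/102364308 ≈ -9.8833e-5 - 1.0067e-6*I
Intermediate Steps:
N = I*√10619 (N = √(-10619) = I*√10619 ≈ 103.05*I)
1/((-123 - 28)*67 + N) = 1/((-123 - 28)*67 + I*√10619) = 1/(-151*67 + I*√10619) = 1/(-10117 + I*√10619)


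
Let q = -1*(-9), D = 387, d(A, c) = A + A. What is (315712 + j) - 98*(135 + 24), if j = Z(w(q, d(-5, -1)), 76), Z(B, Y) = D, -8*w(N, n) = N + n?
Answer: 300517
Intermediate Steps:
d(A, c) = 2*A
q = 9
w(N, n) = -N/8 - n/8 (w(N, n) = -(N + n)/8 = -N/8 - n/8)
Z(B, Y) = 387
j = 387
(315712 + j) - 98*(135 + 24) = (315712 + 387) - 98*(135 + 24) = 316099 - 98*159 = 316099 - 15582 = 300517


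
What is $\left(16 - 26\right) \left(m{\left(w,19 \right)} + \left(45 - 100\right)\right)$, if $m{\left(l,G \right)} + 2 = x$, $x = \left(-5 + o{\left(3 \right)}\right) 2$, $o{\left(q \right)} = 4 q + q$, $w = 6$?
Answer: $370$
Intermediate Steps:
$o{\left(q \right)} = 5 q$
$x = 20$ ($x = \left(-5 + 5 \cdot 3\right) 2 = \left(-5 + 15\right) 2 = 10 \cdot 2 = 20$)
$m{\left(l,G \right)} = 18$ ($m{\left(l,G \right)} = -2 + 20 = 18$)
$\left(16 - 26\right) \left(m{\left(w,19 \right)} + \left(45 - 100\right)\right) = \left(16 - 26\right) \left(18 + \left(45 - 100\right)\right) = - 10 \left(18 - 55\right) = \left(-10\right) \left(-37\right) = 370$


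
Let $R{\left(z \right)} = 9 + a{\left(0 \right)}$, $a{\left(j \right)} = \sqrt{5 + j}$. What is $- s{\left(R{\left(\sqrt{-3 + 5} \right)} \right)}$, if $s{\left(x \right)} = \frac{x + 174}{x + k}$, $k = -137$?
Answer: $\frac{23429}{16379} + \frac{311 \sqrt{5}}{16379} \approx 1.4729$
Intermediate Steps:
$R{\left(z \right)} = 9 + \sqrt{5}$ ($R{\left(z \right)} = 9 + \sqrt{5 + 0} = 9 + \sqrt{5}$)
$s{\left(x \right)} = \frac{174 + x}{-137 + x}$ ($s{\left(x \right)} = \frac{x + 174}{x - 137} = \frac{174 + x}{-137 + x}$)
$- s{\left(R{\left(\sqrt{-3 + 5} \right)} \right)} = - \frac{174 + \left(9 + \sqrt{5}\right)}{-137 + \left(9 + \sqrt{5}\right)} = - \frac{183 + \sqrt{5}}{-128 + \sqrt{5}}$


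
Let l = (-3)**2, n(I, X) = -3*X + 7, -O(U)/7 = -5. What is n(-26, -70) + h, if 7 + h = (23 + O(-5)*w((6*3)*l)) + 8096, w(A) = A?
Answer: 13999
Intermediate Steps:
O(U) = 35 (O(U) = -7*(-5) = 35)
n(I, X) = 7 - 3*X
l = 9
h = 13782 (h = -7 + ((23 + 35*((6*3)*9)) + 8096) = -7 + ((23 + 35*(18*9)) + 8096) = -7 + ((23 + 35*162) + 8096) = -7 + ((23 + 5670) + 8096) = -7 + (5693 + 8096) = -7 + 13789 = 13782)
n(-26, -70) + h = (7 - 3*(-70)) + 13782 = (7 + 210) + 13782 = 217 + 13782 = 13999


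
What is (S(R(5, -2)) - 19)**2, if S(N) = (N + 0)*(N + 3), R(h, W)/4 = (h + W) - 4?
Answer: 225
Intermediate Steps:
R(h, W) = -16 + 4*W + 4*h (R(h, W) = 4*((h + W) - 4) = 4*((W + h) - 4) = 4*(-4 + W + h) = -16 + 4*W + 4*h)
S(N) = N*(3 + N)
(S(R(5, -2)) - 19)**2 = ((-16 + 4*(-2) + 4*5)*(3 + (-16 + 4*(-2) + 4*5)) - 19)**2 = ((-16 - 8 + 20)*(3 + (-16 - 8 + 20)) - 19)**2 = (-4*(3 - 4) - 19)**2 = (-4*(-1) - 19)**2 = (4 - 19)**2 = (-15)**2 = 225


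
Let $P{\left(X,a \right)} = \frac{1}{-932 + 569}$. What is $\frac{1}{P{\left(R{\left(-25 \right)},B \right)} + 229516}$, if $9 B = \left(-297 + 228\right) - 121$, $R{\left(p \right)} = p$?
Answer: $\frac{363}{83314307} \approx 4.357 \cdot 10^{-6}$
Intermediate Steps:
$B = - \frac{190}{9}$ ($B = \frac{\left(-297 + 228\right) - 121}{9} = \frac{-69 - 121}{9} = \frac{1}{9} \left(-190\right) = - \frac{190}{9} \approx -21.111$)
$P{\left(X,a \right)} = - \frac{1}{363}$ ($P{\left(X,a \right)} = \frac{1}{-363} = - \frac{1}{363}$)
$\frac{1}{P{\left(R{\left(-25 \right)},B \right)} + 229516} = \frac{1}{- \frac{1}{363} + 229516} = \frac{1}{\frac{83314307}{363}} = \frac{363}{83314307}$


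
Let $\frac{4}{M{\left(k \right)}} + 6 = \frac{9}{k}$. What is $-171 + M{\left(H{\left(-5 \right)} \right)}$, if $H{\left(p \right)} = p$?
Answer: $- \frac{6689}{39} \approx -171.51$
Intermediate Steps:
$M{\left(k \right)} = \frac{4}{-6 + \frac{9}{k}}$
$-171 + M{\left(H{\left(-5 \right)} \right)} = -171 - - \frac{20}{-9 + 6 \left(-5\right)} = -171 - - \frac{20}{-9 - 30} = -171 - - \frac{20}{-39} = -171 - \left(-20\right) \left(- \frac{1}{39}\right) = -171 - \frac{20}{39} = - \frac{6689}{39}$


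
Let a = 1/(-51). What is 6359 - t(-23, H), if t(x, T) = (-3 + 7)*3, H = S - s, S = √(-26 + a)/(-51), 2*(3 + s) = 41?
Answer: 6347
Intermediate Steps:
s = 35/2 (s = -3 + (½)*41 = -3 + 41/2 = 35/2 ≈ 17.500)
a = -1/51 ≈ -0.019608
S = -I*√67677/2601 (S = √(-26 - 1/51)/(-51) = √(-1327/51)*(-1/51) = (I*√67677/51)*(-1/51) = -I*√67677/2601 ≈ -0.10002*I)
H = -35/2 - I*√67677/2601 (H = -I*√67677/2601 - 1*35/2 = -I*√67677/2601 - 35/2 = -35/2 - I*√67677/2601 ≈ -17.5 - 0.10002*I)
t(x, T) = 12 (t(x, T) = 4*3 = 12)
6359 - t(-23, H) = 6359 - 1*12 = 6359 - 12 = 6347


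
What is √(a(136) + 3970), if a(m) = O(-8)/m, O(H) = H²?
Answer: √1147466/17 ≈ 63.012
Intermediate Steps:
a(m) = 64/m (a(m) = (-8)²/m = 64/m)
√(a(136) + 3970) = √(64/136 + 3970) = √(64*(1/136) + 3970) = √(8/17 + 3970) = √(67498/17) = √1147466/17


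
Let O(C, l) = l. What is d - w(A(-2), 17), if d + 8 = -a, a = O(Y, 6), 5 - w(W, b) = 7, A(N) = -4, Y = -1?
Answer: -12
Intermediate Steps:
w(W, b) = -2 (w(W, b) = 5 - 1*7 = 5 - 7 = -2)
a = 6
d = -14 (d = -8 - 1*6 = -8 - 6 = -14)
d - w(A(-2), 17) = -14 - 1*(-2) = -14 + 2 = -12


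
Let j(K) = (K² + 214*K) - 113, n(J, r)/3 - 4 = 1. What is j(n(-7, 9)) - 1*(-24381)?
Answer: 27703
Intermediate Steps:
n(J, r) = 15 (n(J, r) = 12 + 3*1 = 12 + 3 = 15)
j(K) = -113 + K² + 214*K
j(n(-7, 9)) - 1*(-24381) = (-113 + 15² + 214*15) - 1*(-24381) = (-113 + 225 + 3210) + 24381 = 3322 + 24381 = 27703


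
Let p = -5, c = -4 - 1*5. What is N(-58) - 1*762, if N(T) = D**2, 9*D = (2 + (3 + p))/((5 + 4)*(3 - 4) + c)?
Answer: -762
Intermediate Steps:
c = -9 (c = -4 - 5 = -9)
D = 0 (D = ((2 + (3 - 5))/((5 + 4)*(3 - 4) - 9))/9 = ((2 - 2)/(9*(-1) - 9))/9 = (0/(-9 - 9))/9 = (0/(-18))/9 = (0*(-1/18))/9 = (1/9)*0 = 0)
N(T) = 0 (N(T) = 0**2 = 0)
N(-58) - 1*762 = 0 - 1*762 = 0 - 762 = -762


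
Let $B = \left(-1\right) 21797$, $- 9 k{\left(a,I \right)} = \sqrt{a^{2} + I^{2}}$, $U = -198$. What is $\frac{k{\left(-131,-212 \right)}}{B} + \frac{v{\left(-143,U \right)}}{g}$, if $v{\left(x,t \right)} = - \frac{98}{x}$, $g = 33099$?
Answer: $\frac{98}{4733157} + \frac{\sqrt{62105}}{196173} \approx 0.0012911$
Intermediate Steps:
$k{\left(a,I \right)} = - \frac{\sqrt{I^{2} + a^{2}}}{9}$ ($k{\left(a,I \right)} = - \frac{\sqrt{a^{2} + I^{2}}}{9} = - \frac{\sqrt{I^{2} + a^{2}}}{9}$)
$B = -21797$
$\frac{k{\left(-131,-212 \right)}}{B} + \frac{v{\left(-143,U \right)}}{g} = \frac{\left(- \frac{1}{9}\right) \sqrt{\left(-212\right)^{2} + \left(-131\right)^{2}}}{-21797} + \frac{\left(-98\right) \frac{1}{-143}}{33099} = - \frac{\sqrt{44944 + 17161}}{9} \left(- \frac{1}{21797}\right) + \left(-98\right) \left(- \frac{1}{143}\right) \frac{1}{33099} = - \frac{\sqrt{62105}}{9} \left(- \frac{1}{21797}\right) + \frac{98}{143} \cdot \frac{1}{33099} = \frac{\sqrt{62105}}{196173} + \frac{98}{4733157} = \frac{98}{4733157} + \frac{\sqrt{62105}}{196173}$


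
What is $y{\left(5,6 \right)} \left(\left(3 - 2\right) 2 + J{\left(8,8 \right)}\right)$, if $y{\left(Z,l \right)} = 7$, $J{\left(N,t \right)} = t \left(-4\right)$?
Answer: $-210$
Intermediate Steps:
$J{\left(N,t \right)} = - 4 t$
$y{\left(5,6 \right)} \left(\left(3 - 2\right) 2 + J{\left(8,8 \right)}\right) = 7 \left(\left(3 - 2\right) 2 - 32\right) = 7 \left(1 \cdot 2 - 32\right) = 7 \left(2 - 32\right) = 7 \left(-30\right) = -210$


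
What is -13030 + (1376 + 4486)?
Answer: -7168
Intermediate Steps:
-13030 + (1376 + 4486) = -13030 + 5862 = -7168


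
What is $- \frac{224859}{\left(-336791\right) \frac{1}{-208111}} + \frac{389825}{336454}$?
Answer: $- \frac{15744446060344871}{113314679114} \approx -1.3894 \cdot 10^{5}$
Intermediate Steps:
$- \frac{224859}{\left(-336791\right) \frac{1}{-208111}} + \frac{389825}{336454} = - \frac{224859}{\left(-336791\right) \left(- \frac{1}{208111}\right)} + 389825 \cdot \frac{1}{336454} = - \frac{224859}{\frac{336791}{208111}} + \frac{389825}{336454} = \left(-224859\right) \frac{208111}{336791} + \frac{389825}{336454} = - \frac{46795631349}{336791} + \frac{389825}{336454} = - \frac{15744446060344871}{113314679114}$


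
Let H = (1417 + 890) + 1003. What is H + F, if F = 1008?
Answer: 4318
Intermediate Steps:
H = 3310 (H = 2307 + 1003 = 3310)
H + F = 3310 + 1008 = 4318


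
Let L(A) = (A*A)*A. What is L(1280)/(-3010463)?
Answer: -2097152000/3010463 ≈ -696.62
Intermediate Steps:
L(A) = A³ (L(A) = A²*A = A³)
L(1280)/(-3010463) = 1280³/(-3010463) = 2097152000*(-1/3010463) = -2097152000/3010463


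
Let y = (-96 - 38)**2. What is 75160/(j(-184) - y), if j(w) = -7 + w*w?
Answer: 75160/15893 ≈ 4.7291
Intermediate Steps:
j(w) = -7 + w**2
y = 17956 (y = (-134)**2 = 17956)
75160/(j(-184) - y) = 75160/((-7 + (-184)**2) - 1*17956) = 75160/((-7 + 33856) - 17956) = 75160/(33849 - 17956) = 75160/15893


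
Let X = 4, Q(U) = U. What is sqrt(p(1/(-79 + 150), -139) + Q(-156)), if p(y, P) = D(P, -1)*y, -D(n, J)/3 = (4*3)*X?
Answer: 2*I*sqrt(199155)/71 ≈ 12.571*I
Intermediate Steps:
D(n, J) = -144 (D(n, J) = -3*4*3*4 = -36*4 = -3*48 = -144)
p(y, P) = -144*y
sqrt(p(1/(-79 + 150), -139) + Q(-156)) = sqrt(-144/(-79 + 150) - 156) = sqrt(-144/71 - 156) = sqrt(-11220/71) = 2*I*sqrt(199155)/71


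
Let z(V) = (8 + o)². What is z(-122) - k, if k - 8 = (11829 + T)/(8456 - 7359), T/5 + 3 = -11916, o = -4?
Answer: 56542/1097 ≈ 51.542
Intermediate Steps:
T = -59595 (T = -15 + 5*(-11916) = -15 - 59580 = -59595)
z(V) = 16 (z(V) = (8 - 4)² = 4² = 16)
k = -38990/1097 (k = 8 + (11829 - 59595)/(8456 - 7359) = 8 - 47766/1097 = -38990/1097 ≈ -35.542)
z(-122) - k = 16 - 1*(-38990/1097) = 16 + 38990/1097 = 56542/1097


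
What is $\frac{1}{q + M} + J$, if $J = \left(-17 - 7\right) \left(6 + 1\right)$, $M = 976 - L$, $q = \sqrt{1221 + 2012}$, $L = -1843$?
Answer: $- \frac{1334509885}{7943528} - \frac{\sqrt{3233}}{7943528} \approx -168.0$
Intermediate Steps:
$q = \sqrt{3233} \approx 56.859$
$M = 2819$ ($M = 976 - -1843 = 976 + 1843 = 2819$)
$J = -168$ ($J = \left(-17 - 7\right) 7 = \left(-24\right) 7 = -168$)
$\frac{1}{q + M} + J = \frac{1}{\sqrt{3233} + 2819} - 168 = \frac{1}{2819 + \sqrt{3233}} - 168 = -168 + \frac{1}{2819 + \sqrt{3233}}$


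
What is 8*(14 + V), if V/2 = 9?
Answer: 256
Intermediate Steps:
V = 18 (V = 2*9 = 18)
8*(14 + V) = 8*(14 + 18) = 8*32 = 256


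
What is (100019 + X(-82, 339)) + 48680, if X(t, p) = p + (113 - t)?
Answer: 149233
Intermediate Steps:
X(t, p) = 113 + p - t
(100019 + X(-82, 339)) + 48680 = (100019 + (113 + 339 - 1*(-82))) + 48680 = (100019 + (113 + 339 + 82)) + 48680 = (100019 + 534) + 48680 = 100553 + 48680 = 149233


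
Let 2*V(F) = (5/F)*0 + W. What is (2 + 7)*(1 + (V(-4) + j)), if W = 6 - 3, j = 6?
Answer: 153/2 ≈ 76.500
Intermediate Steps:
W = 3
V(F) = 3/2 (V(F) = ((5/F)*0 + 3)/2 = (0 + 3)/2 = (1/2)*3 = 3/2)
(2 + 7)*(1 + (V(-4) + j)) = (2 + 7)*(1 + (3/2 + 6)) = 9*(1 + 15/2) = 9*(17/2) = 153/2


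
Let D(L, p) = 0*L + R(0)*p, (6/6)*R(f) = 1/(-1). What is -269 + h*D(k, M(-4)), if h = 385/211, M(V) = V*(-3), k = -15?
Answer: -61379/211 ≈ -290.90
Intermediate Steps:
M(V) = -3*V
R(f) = -1 (R(f) = 1/(-1) = -1)
h = 385/211 (h = 385*(1/211) = 385/211 ≈ 1.8246)
D(L, p) = -p (D(L, p) = 0*L - p = 0 - p = -p)
-269 + h*D(k, M(-4)) = -269 + 385*(-(-3)*(-4))/211 = -269 + 385*(-1*12)/211 = -269 + (385/211)*(-12) = -269 - 4620/211 = -61379/211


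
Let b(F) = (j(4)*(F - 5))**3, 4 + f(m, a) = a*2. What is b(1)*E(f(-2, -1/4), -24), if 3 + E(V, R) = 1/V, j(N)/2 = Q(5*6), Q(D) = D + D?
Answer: 356352000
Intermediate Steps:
Q(D) = 2*D
j(N) = 120 (j(N) = 2*(2*(5*6)) = 2*(2*30) = 2*60 = 120)
f(m, a) = -4 + 2*a (f(m, a) = -4 + a*2 = -4 + 2*a)
E(V, R) = -3 + 1/V
b(F) = (-600 + 120*F)**3 (b(F) = (120*(F - 5))**3 = (120*(-5 + F))**3 = (-600 + 120*F)**3)
b(1)*E(f(-2, -1/4), -24) = (1728000*(-5 + 1)**3)*(-3 + 1/(-4 + 2*(-1/4))) = (1728000*(-4)**3)*(-3 + 1/(-4 + 2*(-1*1/4))) = (1728000*(-64))*(-3 + 1/(-4 + 2*(-1/4))) = -110592000*(-3 + 1/(-4 - 1/2)) = -110592000*(-3 + 1/(-9/2)) = -110592000*(-3 - 2/9) = -110592000*(-29/9) = 356352000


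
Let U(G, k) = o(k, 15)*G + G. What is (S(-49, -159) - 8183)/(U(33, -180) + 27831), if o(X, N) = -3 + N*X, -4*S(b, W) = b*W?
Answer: 40523/245340 ≈ 0.16517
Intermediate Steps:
S(b, W) = -W*b/4 (S(b, W) = -b*W/4 = -W*b/4)
U(G, k) = G + G*(-3 + 15*k) (U(G, k) = (-3 + 15*k)*G + G = G*(-3 + 15*k) + G = G + G*(-3 + 15*k))
(S(-49, -159) - 8183)/(U(33, -180) + 27831) = (-¼*(-159)*(-49) - 8183)/(33*(-2 + 15*(-180)) + 27831) = (-7791/4 - 8183)/(33*(-2 - 2700) + 27831) = -40523/(4*(33*(-2702) + 27831)) = -40523/(4*(-89166 + 27831)) = -40523/4/(-61335) = -40523/4*(-1/61335) = 40523/245340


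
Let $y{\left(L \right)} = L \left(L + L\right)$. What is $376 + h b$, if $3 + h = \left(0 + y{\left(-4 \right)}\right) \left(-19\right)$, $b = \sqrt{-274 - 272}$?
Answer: $376 - 611 i \sqrt{546} \approx 376.0 - 14277.0 i$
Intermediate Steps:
$b = i \sqrt{546}$ ($b = \sqrt{-546} = i \sqrt{546} \approx 23.367 i$)
$y{\left(L \right)} = 2 L^{2}$ ($y{\left(L \right)} = L 2 L = 2 L^{2}$)
$h = -611$ ($h = -3 + \left(0 + 2 \left(-4\right)^{2}\right) \left(-19\right) = -3 + \left(0 + 2 \cdot 16\right) \left(-19\right) = -3 + \left(0 + 32\right) \left(-19\right) = -3 + 32 \left(-19\right) = -3 - 608 = -611$)
$376 + h b = 376 - 611 i \sqrt{546}$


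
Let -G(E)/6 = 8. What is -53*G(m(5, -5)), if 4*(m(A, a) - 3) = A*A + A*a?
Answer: 2544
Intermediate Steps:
m(A, a) = 3 + A²/4 + A*a/4 (m(A, a) = 3 + (A*A + A*a)/4 = 3 + (A² + A*a)/4 = 3 + (A²/4 + A*a/4) = 3 + A²/4 + A*a/4)
G(E) = -48 (G(E) = -6*8 = -48)
-53*G(m(5, -5)) = -53*(-48) = 2544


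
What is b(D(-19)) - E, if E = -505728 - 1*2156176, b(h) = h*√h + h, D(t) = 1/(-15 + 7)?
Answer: 21295231/8 - I*√2/32 ≈ 2.6619e+6 - 0.044194*I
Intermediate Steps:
D(t) = -⅛ (D(t) = 1/(-8) = -⅛)
b(h) = h + h^(3/2) (b(h) = h^(3/2) + h = h + h^(3/2))
E = -2661904 (E = -505728 - 2156176 = -2661904)
b(D(-19)) - E = (-⅛ + (-⅛)^(3/2)) - 1*(-2661904) = (-⅛ - I*√2/32) + 2661904 = 21295231/8 - I*√2/32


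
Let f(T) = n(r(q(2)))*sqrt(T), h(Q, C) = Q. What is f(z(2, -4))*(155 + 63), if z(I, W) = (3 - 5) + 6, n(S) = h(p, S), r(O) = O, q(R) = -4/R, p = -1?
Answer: -436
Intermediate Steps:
n(S) = -1
z(I, W) = 4 (z(I, W) = -2 + 6 = 4)
f(T) = -sqrt(T)
f(z(2, -4))*(155 + 63) = (-sqrt(4))*(155 + 63) = -1*2*218 = -2*218 = -436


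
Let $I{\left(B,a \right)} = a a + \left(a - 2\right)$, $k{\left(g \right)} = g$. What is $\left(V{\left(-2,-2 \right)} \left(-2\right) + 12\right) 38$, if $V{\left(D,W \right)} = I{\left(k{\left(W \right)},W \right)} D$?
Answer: $456$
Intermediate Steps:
$I{\left(B,a \right)} = -2 + a + a^{2}$ ($I{\left(B,a \right)} = a^{2} + \left(-2 + a\right) = -2 + a + a^{2}$)
$V{\left(D,W \right)} = D \left(-2 + W + W^{2}\right)$ ($V{\left(D,W \right)} = \left(-2 + W + W^{2}\right) D = D \left(-2 + W + W^{2}\right)$)
$\left(V{\left(-2,-2 \right)} \left(-2\right) + 12\right) 38 = \left(- 2 \left(-2 - 2 + \left(-2\right)^{2}\right) \left(-2\right) + 12\right) 38 = \left(- 2 \left(-2 - 2 + 4\right) \left(-2\right) + 12\right) 38 = \left(\left(-2\right) 0 \left(-2\right) + 12\right) 38 = \left(0 \left(-2\right) + 12\right) 38 = \left(0 + 12\right) 38 = 12 \cdot 38 = 456$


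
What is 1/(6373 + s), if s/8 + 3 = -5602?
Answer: -1/38467 ≈ -2.5996e-5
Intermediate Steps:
s = -44840 (s = -24 + 8*(-5602) = -24 - 44816 = -44840)
1/(6373 + s) = 1/(6373 - 44840) = 1/(-38467) = -1/38467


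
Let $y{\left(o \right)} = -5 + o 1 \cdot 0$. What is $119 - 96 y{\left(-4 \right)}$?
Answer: $599$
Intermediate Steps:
$y{\left(o \right)} = -5$ ($y{\left(o \right)} = -5 + o 0 = -5 + 0 = -5$)
$119 - 96 y{\left(-4 \right)} = 119 - -480 = 119 + 480 = 599$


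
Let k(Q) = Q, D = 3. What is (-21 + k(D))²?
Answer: 324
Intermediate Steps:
(-21 + k(D))² = (-21 + 3)² = (-18)² = 324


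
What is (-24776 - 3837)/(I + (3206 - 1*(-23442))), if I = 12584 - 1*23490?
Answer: -28613/15742 ≈ -1.8176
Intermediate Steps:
I = -10906 (I = 12584 - 23490 = -10906)
(-24776 - 3837)/(I + (3206 - 1*(-23442))) = (-24776 - 3837)/(-10906 + (3206 - 1*(-23442))) = -28613/(-10906 + (3206 + 23442)) = -28613/(-10906 + 26648) = -28613/15742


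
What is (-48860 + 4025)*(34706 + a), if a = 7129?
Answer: -1875672225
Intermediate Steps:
(-48860 + 4025)*(34706 + a) = (-48860 + 4025)*(34706 + 7129) = -44835*41835 = -1875672225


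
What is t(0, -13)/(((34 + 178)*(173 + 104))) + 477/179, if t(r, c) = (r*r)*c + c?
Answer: 28009021/10511596 ≈ 2.6646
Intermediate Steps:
t(r, c) = c + c*r² (t(r, c) = r²*c + c = c*r² + c = c + c*r²)
t(0, -13)/(((34 + 178)*(173 + 104))) + 477/179 = (-13*(1 + 0²))/(((34 + 178)*(173 + 104))) + 477/179 = (-13*(1 + 0))/((212*277)) + 477*(1/179) = -13*1/58724 + 477/179 = -13/58724 + 477/179 = 28009021/10511596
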